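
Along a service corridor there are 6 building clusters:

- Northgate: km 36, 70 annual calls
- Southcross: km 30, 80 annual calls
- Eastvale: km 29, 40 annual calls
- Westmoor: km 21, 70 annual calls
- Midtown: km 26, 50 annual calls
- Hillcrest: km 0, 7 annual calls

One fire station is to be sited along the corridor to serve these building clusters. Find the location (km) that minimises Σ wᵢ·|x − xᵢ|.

For a sum of weighted absolute distances on a line, the optimum is the weighted median (not the mean). Total weight W = 317; half-weight = 158.5.
Sort by position and accumulate weight:
  km 0 (Hillcrest, w=7) → cum 7
  km 21 (Westmoor, w=70) → cum 77
  km 26 (Midtown, w=50) → cum 127
  km 29 (Eastvale, w=40) → cum 167  ≥ 158.5 → median here
  km 30 (Southcross, w=80) → cum 247
  km 36 (Northgate, w=70) → cum 317
Optimal location: km 29.

x = 29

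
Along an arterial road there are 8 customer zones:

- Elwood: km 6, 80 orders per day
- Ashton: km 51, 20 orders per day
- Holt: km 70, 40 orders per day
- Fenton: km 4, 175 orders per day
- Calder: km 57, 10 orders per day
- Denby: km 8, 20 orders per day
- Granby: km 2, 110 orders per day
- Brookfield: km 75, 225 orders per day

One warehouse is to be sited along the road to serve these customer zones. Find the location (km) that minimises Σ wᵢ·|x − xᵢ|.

For a sum of weighted absolute distances on a line, the optimum is the weighted median (not the mean). Total weight W = 680; half-weight = 340.
Sort by position and accumulate weight:
  km 2 (Granby, w=110) → cum 110
  km 4 (Fenton, w=175) → cum 285
  km 6 (Elwood, w=80) → cum 365  ≥ 340 → median here
  km 8 (Denby, w=20) → cum 385
  km 51 (Ashton, w=20) → cum 405
  km 57 (Calder, w=10) → cum 415
  km 70 (Holt, w=40) → cum 455
  km 75 (Brookfield, w=225) → cum 680
Optimal location: km 6.

x = 6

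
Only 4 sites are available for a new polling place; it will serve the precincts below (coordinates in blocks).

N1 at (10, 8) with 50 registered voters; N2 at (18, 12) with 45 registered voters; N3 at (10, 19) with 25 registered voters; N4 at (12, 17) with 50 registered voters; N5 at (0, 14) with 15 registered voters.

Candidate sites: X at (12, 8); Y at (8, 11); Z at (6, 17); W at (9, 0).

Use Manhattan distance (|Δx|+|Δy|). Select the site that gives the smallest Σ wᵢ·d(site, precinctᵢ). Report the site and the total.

Total weighted distance at each candidate:
  X (12, 8): total = 1595
  Y (8, 11): total = 1660
  Z (6, 17): total = 2000
  W (9, 0): total = 3240
Minimum is at X with total 1595 blocks.

X, total 1595 blocks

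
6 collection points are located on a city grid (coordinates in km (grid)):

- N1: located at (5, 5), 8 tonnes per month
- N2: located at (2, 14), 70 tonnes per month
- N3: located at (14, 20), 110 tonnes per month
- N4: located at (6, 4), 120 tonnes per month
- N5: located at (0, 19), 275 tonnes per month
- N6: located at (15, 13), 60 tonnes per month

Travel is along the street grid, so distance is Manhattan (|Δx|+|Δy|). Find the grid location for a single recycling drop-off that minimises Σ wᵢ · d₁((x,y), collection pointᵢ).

(2, 19)

Manhattan distance separates: Σwᵢ(|x−xᵢ|+|y−yᵢ|) = Σwᵢ|x−xᵢ| + Σwᵢ|y−yᵢ|, so x and y are optimised independently as 1-D weighted medians.
Total weight W = 643; half = 321.5.
x-coordinate, sorted with cumulative weight:
  x=0 (N5, w=275) cum 275
  x=2 (N2, w=70) cum 345  ← median
  x=5 (N1, w=8) cum 353
  x=6 (N4, w=120) cum 473
  x=14 (N3, w=110) cum 583
  x=15 (N6, w=60) cum 643
⇒ x* = 2
y-coordinate, sorted with cumulative weight:
  y=4 (N4, w=120) cum 120
  y=5 (N1, w=8) cum 128
  y=13 (N6, w=60) cum 188
  y=14 (N2, w=70) cum 258
  y=19 (N5, w=275) cum 533  ← median
  y=20 (N3, w=110) cum 643
⇒ y* = 19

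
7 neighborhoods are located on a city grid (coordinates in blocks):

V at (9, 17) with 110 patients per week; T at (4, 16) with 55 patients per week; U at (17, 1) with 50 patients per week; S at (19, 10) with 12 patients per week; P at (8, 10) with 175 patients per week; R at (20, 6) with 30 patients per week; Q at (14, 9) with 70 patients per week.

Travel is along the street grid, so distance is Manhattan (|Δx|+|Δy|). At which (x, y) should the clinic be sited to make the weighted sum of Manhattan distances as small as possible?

Manhattan distance separates: Σwᵢ(|x−xᵢ|+|y−yᵢ|) = Σwᵢ|x−xᵢ| + Σwᵢ|y−yᵢ|, so x and y are optimised independently as 1-D weighted medians.
Total weight W = 502; half = 251.
x-coordinate, sorted with cumulative weight:
  x=4 (T, w=55) cum 55
  x=8 (P, w=175) cum 230
  x=9 (V, w=110) cum 340  ← median
  x=14 (Q, w=70) cum 410
  x=17 (U, w=50) cum 460
  x=19 (S, w=12) cum 472
  x=20 (R, w=30) cum 502
⇒ x* = 9
y-coordinate, sorted with cumulative weight:
  y=1 (U, w=50) cum 50
  y=6 (R, w=30) cum 80
  y=9 (Q, w=70) cum 150
  y=10 (S, w=12) cum 162
  y=10 (P, w=175) cum 337  ← median
  y=16 (T, w=55) cum 392
  y=17 (V, w=110) cum 502
⇒ y* = 10

(9, 10)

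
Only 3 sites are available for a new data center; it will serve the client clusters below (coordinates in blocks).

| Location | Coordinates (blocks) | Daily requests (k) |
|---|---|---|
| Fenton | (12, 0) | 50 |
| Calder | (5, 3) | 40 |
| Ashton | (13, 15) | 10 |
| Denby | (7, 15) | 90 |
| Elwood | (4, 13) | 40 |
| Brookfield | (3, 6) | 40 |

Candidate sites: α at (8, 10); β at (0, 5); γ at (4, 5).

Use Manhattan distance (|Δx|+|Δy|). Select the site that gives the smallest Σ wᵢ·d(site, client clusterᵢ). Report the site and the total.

α, total 2380 blocks

Total weighted distance at each candidate:
  α (8, 10): total = 2380
  β (0, 5): total = 3530
  γ (4, 5): total = 2530
Minimum is at α with total 2380 blocks.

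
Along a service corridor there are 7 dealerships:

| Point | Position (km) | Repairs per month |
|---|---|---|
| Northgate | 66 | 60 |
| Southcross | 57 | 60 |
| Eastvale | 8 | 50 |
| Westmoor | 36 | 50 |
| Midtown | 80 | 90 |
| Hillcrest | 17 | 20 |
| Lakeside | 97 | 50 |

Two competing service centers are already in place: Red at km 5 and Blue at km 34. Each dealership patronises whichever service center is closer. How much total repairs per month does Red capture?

70

The indifferent point is the midpoint (5+34)/2 = 19.5; dealerships left of it (closer to Red at 5) go to Red, those right go to Blue.
  Eastvale at 8 (w=50) → Red
  Hillcrest at 17 (w=20) → Red
  Westmoor at 36 (w=50) → Blue
  Southcross at 57 (w=60) → Blue
  Northgate at 66 (w=60) → Blue
  Midtown at 80 (w=90) → Blue
  Lakeside at 97 (w=50) → Blue
Red captures 70; Blue captures 310.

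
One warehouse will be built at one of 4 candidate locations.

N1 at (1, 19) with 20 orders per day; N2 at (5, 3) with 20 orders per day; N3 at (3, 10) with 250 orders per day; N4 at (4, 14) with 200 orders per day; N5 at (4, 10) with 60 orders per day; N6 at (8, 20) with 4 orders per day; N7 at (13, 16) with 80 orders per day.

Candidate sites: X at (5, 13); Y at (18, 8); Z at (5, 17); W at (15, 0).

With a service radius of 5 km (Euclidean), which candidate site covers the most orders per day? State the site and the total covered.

Coverage radius r = 5 km; a point is covered iff (Δx)²+(Δy)² ≤ 5² = 25.
  X (5, 13): covers {N3, N4, N5} → 510
  Y (18, 8): covers {none} → 0
  Z (5, 17): covers {N1, N4, N6} → 224
  W (15, 0): covers {none} → 0
Maximum coverage at X: 510 orders per day.

X, covering 510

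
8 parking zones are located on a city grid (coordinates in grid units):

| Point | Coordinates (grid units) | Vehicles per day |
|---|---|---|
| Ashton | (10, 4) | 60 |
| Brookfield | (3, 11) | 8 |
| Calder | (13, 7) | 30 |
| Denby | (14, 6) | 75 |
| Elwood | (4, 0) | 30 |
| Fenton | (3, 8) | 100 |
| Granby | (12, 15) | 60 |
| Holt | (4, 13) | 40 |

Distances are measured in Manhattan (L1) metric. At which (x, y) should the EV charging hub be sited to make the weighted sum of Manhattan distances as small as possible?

Manhattan distance separates: Σwᵢ(|x−xᵢ|+|y−yᵢ|) = Σwᵢ|x−xᵢ| + Σwᵢ|y−yᵢ|, so x and y are optimised independently as 1-D weighted medians.
Total weight W = 403; half = 201.5.
x-coordinate, sorted with cumulative weight:
  x=3 (Brookfield, w=8) cum 8
  x=3 (Fenton, w=100) cum 108
  x=4 (Elwood, w=30) cum 138
  x=4 (Holt, w=40) cum 178
  x=10 (Ashton, w=60) cum 238  ← median
  x=12 (Granby, w=60) cum 298
  x=13 (Calder, w=30) cum 328
  x=14 (Denby, w=75) cum 403
⇒ x* = 10
y-coordinate, sorted with cumulative weight:
  y=0 (Elwood, w=30) cum 30
  y=4 (Ashton, w=60) cum 90
  y=6 (Denby, w=75) cum 165
  y=7 (Calder, w=30) cum 195
  y=8 (Fenton, w=100) cum 295  ← median
  y=11 (Brookfield, w=8) cum 303
  y=13 (Holt, w=40) cum 343
  y=15 (Granby, w=60) cum 403
⇒ y* = 8

(10, 8)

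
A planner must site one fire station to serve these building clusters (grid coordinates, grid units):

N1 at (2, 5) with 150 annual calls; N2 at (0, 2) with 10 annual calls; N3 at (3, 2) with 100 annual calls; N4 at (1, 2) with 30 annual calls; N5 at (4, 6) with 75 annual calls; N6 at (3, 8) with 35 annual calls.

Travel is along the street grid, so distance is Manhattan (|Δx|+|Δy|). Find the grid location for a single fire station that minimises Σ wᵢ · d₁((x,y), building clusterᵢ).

(3, 5)

Manhattan distance separates: Σwᵢ(|x−xᵢ|+|y−yᵢ|) = Σwᵢ|x−xᵢ| + Σwᵢ|y−yᵢ|, so x and y are optimised independently as 1-D weighted medians.
Total weight W = 400; half = 200.
x-coordinate, sorted with cumulative weight:
  x=0 (N2, w=10) cum 10
  x=1 (N4, w=30) cum 40
  x=2 (N1, w=150) cum 190
  x=3 (N3, w=100) cum 290  ← median
  x=3 (N6, w=35) cum 325
  x=4 (N5, w=75) cum 400
⇒ x* = 3
y-coordinate, sorted with cumulative weight:
  y=2 (N2, w=10) cum 10
  y=2 (N3, w=100) cum 110
  y=2 (N4, w=30) cum 140
  y=5 (N1, w=150) cum 290  ← median
  y=6 (N5, w=75) cum 365
  y=8 (N6, w=35) cum 400
⇒ y* = 5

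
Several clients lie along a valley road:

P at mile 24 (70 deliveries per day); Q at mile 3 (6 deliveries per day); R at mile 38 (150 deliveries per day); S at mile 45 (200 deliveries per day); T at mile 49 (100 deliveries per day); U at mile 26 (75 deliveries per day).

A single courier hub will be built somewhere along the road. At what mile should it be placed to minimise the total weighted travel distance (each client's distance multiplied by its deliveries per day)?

For a sum of weighted absolute distances on a line, the optimum is the weighted median (not the mean). Total weight W = 601; half-weight = 300.5.
Sort by position and accumulate weight:
  mile 3 (Q, w=6) → cum 6
  mile 24 (P, w=70) → cum 76
  mile 26 (U, w=75) → cum 151
  mile 38 (R, w=150) → cum 301  ≥ 300.5 → median here
  mile 45 (S, w=200) → cum 501
  mile 49 (T, w=100) → cum 601
Optimal location: mile 38.

x = 38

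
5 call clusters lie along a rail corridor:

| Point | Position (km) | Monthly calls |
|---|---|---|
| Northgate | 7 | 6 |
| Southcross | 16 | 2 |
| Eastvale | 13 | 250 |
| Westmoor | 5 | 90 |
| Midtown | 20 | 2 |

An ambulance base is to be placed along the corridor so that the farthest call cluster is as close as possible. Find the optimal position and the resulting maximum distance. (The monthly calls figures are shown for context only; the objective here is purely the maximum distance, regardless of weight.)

location 12.5, max distance 7.5

The 1-center on a line is the midpoint of the two extreme points: leftmost at 5, rightmost at 20.
Optimal location = (5 + 20)/2 = 12.5; maximum distance = (20 − 5)/2 = 7.5.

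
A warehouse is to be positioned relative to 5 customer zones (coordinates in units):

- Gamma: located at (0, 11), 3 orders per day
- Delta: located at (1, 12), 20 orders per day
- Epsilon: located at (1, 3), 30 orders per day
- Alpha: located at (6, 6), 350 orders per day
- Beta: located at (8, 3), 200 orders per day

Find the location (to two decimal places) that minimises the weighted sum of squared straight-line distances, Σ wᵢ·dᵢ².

(6.22, 5.08)

The minimiser of Σwᵢ‖p−pᵢ‖² is the weighted centroid p* = (Σwᵢpᵢ)/(Σwᵢ).
Σwᵢ = 603.
Σwᵢxᵢ = 3·0 + 20·1 + 30·1 + 350·6 + 200·8 = 3750.
Σwᵢyᵢ = 3·11 + 20·12 + 30·3 + 350·6 + 200·3 = 3063.
x* = 3750/603 = 6.22, y* = 3063/603 = 5.08.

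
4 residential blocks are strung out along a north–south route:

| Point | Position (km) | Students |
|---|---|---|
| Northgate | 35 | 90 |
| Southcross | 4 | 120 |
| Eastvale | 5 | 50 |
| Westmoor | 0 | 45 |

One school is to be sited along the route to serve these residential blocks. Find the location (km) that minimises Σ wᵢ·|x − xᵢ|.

For a sum of weighted absolute distances on a line, the optimum is the weighted median (not the mean). Total weight W = 305; half-weight = 152.5.
Sort by position and accumulate weight:
  km 0 (Westmoor, w=45) → cum 45
  km 4 (Southcross, w=120) → cum 165  ≥ 152.5 → median here
  km 5 (Eastvale, w=50) → cum 215
  km 35 (Northgate, w=90) → cum 305
Optimal location: km 4.

x = 4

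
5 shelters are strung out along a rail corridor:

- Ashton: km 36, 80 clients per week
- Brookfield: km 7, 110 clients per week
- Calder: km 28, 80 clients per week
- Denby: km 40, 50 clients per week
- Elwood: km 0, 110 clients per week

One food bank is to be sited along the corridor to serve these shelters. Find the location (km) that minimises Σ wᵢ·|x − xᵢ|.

x = 7

For a sum of weighted absolute distances on a line, the optimum is the weighted median (not the mean). Total weight W = 430; half-weight = 215.
Sort by position and accumulate weight:
  km 0 (Elwood, w=110) → cum 110
  km 7 (Brookfield, w=110) → cum 220  ≥ 215 → median here
  km 28 (Calder, w=80) → cum 300
  km 36 (Ashton, w=80) → cum 380
  km 40 (Denby, w=50) → cum 430
Optimal location: km 7.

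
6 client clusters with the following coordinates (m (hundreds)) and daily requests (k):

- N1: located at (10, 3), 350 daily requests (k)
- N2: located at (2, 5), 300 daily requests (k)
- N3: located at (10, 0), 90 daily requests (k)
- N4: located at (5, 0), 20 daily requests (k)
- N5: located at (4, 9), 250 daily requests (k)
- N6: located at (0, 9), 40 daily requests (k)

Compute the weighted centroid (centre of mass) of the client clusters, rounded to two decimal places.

The minimiser of Σwᵢ‖p−pᵢ‖² is the weighted centroid p* = (Σwᵢpᵢ)/(Σwᵢ).
Σwᵢ = 1050.
Σwᵢxᵢ = 350·10 + 300·2 + 90·10 + 20·5 + 250·4 + 40·0 = 6100.
Σwᵢyᵢ = 350·3 + 300·5 + 90·0 + 20·0 + 250·9 + 40·9 = 5160.
x* = 6100/1050 = 5.81, y* = 5160/1050 = 4.91.

(5.81, 4.91)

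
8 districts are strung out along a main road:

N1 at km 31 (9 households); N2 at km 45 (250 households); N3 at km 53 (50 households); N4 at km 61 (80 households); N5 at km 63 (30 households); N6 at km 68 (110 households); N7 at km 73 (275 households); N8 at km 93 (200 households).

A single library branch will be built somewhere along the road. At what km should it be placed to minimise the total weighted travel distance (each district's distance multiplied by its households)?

For a sum of weighted absolute distances on a line, the optimum is the weighted median (not the mean). Total weight W = 1004; half-weight = 502.
Sort by position and accumulate weight:
  km 31 (N1, w=9) → cum 9
  km 45 (N2, w=250) → cum 259
  km 53 (N3, w=50) → cum 309
  km 61 (N4, w=80) → cum 389
  km 63 (N5, w=30) → cum 419
  km 68 (N6, w=110) → cum 529  ≥ 502 → median here
  km 73 (N7, w=275) → cum 804
  km 93 (N8, w=200) → cum 1004
Optimal location: km 68.

x = 68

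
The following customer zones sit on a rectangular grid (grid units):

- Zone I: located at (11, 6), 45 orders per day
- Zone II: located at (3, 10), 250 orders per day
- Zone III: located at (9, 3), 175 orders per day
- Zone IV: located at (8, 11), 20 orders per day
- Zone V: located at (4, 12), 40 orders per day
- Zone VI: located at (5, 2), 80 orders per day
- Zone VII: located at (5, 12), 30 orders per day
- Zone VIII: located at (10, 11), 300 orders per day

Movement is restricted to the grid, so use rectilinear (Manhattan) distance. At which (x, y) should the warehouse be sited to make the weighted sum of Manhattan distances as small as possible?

Manhattan distance separates: Σwᵢ(|x−xᵢ|+|y−yᵢ|) = Σwᵢ|x−xᵢ| + Σwᵢ|y−yᵢ|, so x and y are optimised independently as 1-D weighted medians.
Total weight W = 940; half = 470.
x-coordinate, sorted with cumulative weight:
  x=3 (Zone II, w=250) cum 250
  x=4 (Zone V, w=40) cum 290
  x=5 (Zone VI, w=80) cum 370
  x=5 (Zone VII, w=30) cum 400
  x=8 (Zone IV, w=20) cum 420
  x=9 (Zone III, w=175) cum 595  ← median
  x=10 (Zone VIII, w=300) cum 895
  x=11 (Zone I, w=45) cum 940
⇒ x* = 9
y-coordinate, sorted with cumulative weight:
  y=2 (Zone VI, w=80) cum 80
  y=3 (Zone III, w=175) cum 255
  y=6 (Zone I, w=45) cum 300
  y=10 (Zone II, w=250) cum 550  ← median
  y=11 (Zone IV, w=20) cum 570
  y=11 (Zone VIII, w=300) cum 870
  y=12 (Zone V, w=40) cum 910
  y=12 (Zone VII, w=30) cum 940
⇒ y* = 10

(9, 10)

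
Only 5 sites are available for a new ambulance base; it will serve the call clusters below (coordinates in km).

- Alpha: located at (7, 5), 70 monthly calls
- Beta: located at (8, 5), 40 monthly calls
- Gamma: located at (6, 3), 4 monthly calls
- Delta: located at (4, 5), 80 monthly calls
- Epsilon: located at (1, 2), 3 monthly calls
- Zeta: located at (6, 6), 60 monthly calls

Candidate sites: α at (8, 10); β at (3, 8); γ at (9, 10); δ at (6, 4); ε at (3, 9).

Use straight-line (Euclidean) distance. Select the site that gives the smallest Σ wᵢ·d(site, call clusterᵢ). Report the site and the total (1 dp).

Total weighted distance at each candidate:
  α (8, 10): total = 1398.5
  β (3, 8): total = 1094.9
  γ (9, 10): total = 1511.0
  δ (6, 4): total = 507.5
  ε (3, 9): total = 1285.2
Minimum is at δ with total 507.5 km.

δ, total 507.5 km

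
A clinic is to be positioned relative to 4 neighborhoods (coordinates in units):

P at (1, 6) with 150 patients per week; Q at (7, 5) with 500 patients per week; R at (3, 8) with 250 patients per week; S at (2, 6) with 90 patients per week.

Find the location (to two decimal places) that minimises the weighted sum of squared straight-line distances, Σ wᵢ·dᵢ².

The minimiser of Σwᵢ‖p−pᵢ‖² is the weighted centroid p* = (Σwᵢpᵢ)/(Σwᵢ).
Σwᵢ = 990.
Σwᵢxᵢ = 150·1 + 500·7 + 250·3 + 90·2 = 4580.
Σwᵢyᵢ = 150·6 + 500·5 + 250·8 + 90·6 = 5940.
x* = 4580/990 = 4.63, y* = 5940/990 = 6.00.

(4.63, 6.00)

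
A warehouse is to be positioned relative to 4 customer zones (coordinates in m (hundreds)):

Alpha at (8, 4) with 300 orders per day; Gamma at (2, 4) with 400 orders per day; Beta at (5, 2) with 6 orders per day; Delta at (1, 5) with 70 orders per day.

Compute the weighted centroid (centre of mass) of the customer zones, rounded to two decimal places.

(4.25, 4.07)

The minimiser of Σwᵢ‖p−pᵢ‖² is the weighted centroid p* = (Σwᵢpᵢ)/(Σwᵢ).
Σwᵢ = 776.
Σwᵢxᵢ = 300·8 + 400·2 + 6·5 + 70·1 = 3300.
Σwᵢyᵢ = 300·4 + 400·4 + 6·2 + 70·5 = 3162.
x* = 3300/776 = 4.25, y* = 3162/776 = 4.07.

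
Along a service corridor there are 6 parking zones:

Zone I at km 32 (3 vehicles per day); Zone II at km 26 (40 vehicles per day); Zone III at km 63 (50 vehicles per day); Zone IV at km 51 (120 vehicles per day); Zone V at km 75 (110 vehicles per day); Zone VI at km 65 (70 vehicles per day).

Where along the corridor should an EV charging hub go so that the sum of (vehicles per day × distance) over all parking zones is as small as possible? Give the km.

x = 63

For a sum of weighted absolute distances on a line, the optimum is the weighted median (not the mean). Total weight W = 393; half-weight = 196.5.
Sort by position and accumulate weight:
  km 26 (Zone II, w=40) → cum 40
  km 32 (Zone I, w=3) → cum 43
  km 51 (Zone IV, w=120) → cum 163
  km 63 (Zone III, w=50) → cum 213  ≥ 196.5 → median here
  km 65 (Zone VI, w=70) → cum 283
  km 75 (Zone V, w=110) → cum 393
Optimal location: km 63.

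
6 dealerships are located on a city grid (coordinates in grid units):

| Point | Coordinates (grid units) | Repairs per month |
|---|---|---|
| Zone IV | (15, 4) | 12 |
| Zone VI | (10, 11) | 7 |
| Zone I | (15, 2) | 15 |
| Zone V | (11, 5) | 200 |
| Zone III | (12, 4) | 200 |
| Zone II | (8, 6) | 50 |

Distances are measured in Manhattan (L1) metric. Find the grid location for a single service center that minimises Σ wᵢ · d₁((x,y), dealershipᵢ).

Manhattan distance separates: Σwᵢ(|x−xᵢ|+|y−yᵢ|) = Σwᵢ|x−xᵢ| + Σwᵢ|y−yᵢ|, so x and y are optimised independently as 1-D weighted medians.
Total weight W = 484; half = 242.
x-coordinate, sorted with cumulative weight:
  x=8 (Zone II, w=50) cum 50
  x=10 (Zone VI, w=7) cum 57
  x=11 (Zone V, w=200) cum 257  ← median
  x=12 (Zone III, w=200) cum 457
  x=15 (Zone IV, w=12) cum 469
  x=15 (Zone I, w=15) cum 484
⇒ x* = 11
y-coordinate, sorted with cumulative weight:
  y=2 (Zone I, w=15) cum 15
  y=4 (Zone IV, w=12) cum 27
  y=4 (Zone III, w=200) cum 227
  y=5 (Zone V, w=200) cum 427  ← median
  y=6 (Zone II, w=50) cum 477
  y=11 (Zone VI, w=7) cum 484
⇒ y* = 5

(11, 5)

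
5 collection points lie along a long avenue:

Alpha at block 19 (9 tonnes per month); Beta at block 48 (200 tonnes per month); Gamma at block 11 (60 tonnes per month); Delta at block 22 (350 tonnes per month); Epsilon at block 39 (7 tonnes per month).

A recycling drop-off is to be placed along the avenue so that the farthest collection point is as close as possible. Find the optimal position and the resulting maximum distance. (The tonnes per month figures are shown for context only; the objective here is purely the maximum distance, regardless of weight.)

The 1-center on a line is the midpoint of the two extreme points: leftmost at 11, rightmost at 48.
Optimal location = (11 + 48)/2 = 29.5; maximum distance = (48 − 11)/2 = 18.5.

location 29.5, max distance 18.5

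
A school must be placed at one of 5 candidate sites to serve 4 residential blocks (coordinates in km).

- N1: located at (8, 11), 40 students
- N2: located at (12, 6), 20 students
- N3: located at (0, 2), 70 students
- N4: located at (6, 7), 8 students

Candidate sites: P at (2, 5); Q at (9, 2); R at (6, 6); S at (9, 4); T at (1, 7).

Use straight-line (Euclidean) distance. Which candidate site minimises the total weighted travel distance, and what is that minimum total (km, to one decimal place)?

P, total 828.6 km

Total weighted distance at each candidate:
  P (2, 5): total = 828.6
  Q (9, 2): total = 1138.9
  R (6, 6): total = 848.2
  S (9, 4): total = 1034.3
  T (1, 7): total = 940.3
Minimum is at P with total 828.6 km.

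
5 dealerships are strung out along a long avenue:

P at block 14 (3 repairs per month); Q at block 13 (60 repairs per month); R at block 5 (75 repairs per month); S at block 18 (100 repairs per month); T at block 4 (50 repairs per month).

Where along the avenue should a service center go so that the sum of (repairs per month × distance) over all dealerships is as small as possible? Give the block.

For a sum of weighted absolute distances on a line, the optimum is the weighted median (not the mean). Total weight W = 288; half-weight = 144.
Sort by position and accumulate weight:
  block 4 (T, w=50) → cum 50
  block 5 (R, w=75) → cum 125
  block 13 (Q, w=60) → cum 185  ≥ 144 → median here
  block 14 (P, w=3) → cum 188
  block 18 (S, w=100) → cum 288
Optimal location: block 13.

x = 13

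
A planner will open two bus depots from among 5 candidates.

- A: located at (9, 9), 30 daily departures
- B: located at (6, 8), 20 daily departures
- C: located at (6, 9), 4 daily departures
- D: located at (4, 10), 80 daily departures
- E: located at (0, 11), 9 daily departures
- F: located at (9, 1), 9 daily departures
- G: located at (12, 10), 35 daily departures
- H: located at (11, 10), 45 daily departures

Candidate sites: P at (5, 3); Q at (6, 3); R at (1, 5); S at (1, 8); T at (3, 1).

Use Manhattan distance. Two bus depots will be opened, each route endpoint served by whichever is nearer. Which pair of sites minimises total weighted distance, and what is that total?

Evaluate every pair (each demand assigned to the nearer of the two):
  {Q, S}: total = 1870
  {P, S}: total = 1879
  {S, T}: total = 1879
  {R, S}: total = 1933
  {Q, R}: total = 2137
  {P, Q}: total = 2191
  {Q, T}: total = 2271
  {P, R}: total = 2280
  {P, T}: total = 2334
  {R, T}: total = 2548
Best pair: {Q, S} with total 1870.

{Q, S}, total 1870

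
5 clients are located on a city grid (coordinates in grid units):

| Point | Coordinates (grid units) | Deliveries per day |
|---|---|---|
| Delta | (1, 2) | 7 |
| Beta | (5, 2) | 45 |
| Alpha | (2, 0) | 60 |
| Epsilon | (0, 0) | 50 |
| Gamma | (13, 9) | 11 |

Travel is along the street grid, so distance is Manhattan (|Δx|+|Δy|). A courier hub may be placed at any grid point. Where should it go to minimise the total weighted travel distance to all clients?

(2, 0)

Manhattan distance separates: Σwᵢ(|x−xᵢ|+|y−yᵢ|) = Σwᵢ|x−xᵢ| + Σwᵢ|y−yᵢ|, so x and y are optimised independently as 1-D weighted medians.
Total weight W = 173; half = 86.5.
x-coordinate, sorted with cumulative weight:
  x=0 (Epsilon, w=50) cum 50
  x=1 (Delta, w=7) cum 57
  x=2 (Alpha, w=60) cum 117  ← median
  x=5 (Beta, w=45) cum 162
  x=13 (Gamma, w=11) cum 173
⇒ x* = 2
y-coordinate, sorted with cumulative weight:
  y=0 (Alpha, w=60) cum 60
  y=0 (Epsilon, w=50) cum 110  ← median
  y=2 (Delta, w=7) cum 117
  y=2 (Beta, w=45) cum 162
  y=9 (Gamma, w=11) cum 173
⇒ y* = 0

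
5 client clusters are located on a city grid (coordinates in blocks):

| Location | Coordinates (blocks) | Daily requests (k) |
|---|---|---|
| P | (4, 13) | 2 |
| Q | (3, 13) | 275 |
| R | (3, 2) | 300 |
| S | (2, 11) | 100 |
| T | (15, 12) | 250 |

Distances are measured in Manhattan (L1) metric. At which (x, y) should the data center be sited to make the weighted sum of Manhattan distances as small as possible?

Manhattan distance separates: Σwᵢ(|x−xᵢ|+|y−yᵢ|) = Σwᵢ|x−xᵢ| + Σwᵢ|y−yᵢ|, so x and y are optimised independently as 1-D weighted medians.
Total weight W = 927; half = 463.5.
x-coordinate, sorted with cumulative weight:
  x=2 (S, w=100) cum 100
  x=3 (Q, w=275) cum 375
  x=3 (R, w=300) cum 675  ← median
  x=4 (P, w=2) cum 677
  x=15 (T, w=250) cum 927
⇒ x* = 3
y-coordinate, sorted with cumulative weight:
  y=2 (R, w=300) cum 300
  y=11 (S, w=100) cum 400
  y=12 (T, w=250) cum 650  ← median
  y=13 (P, w=2) cum 652
  y=13 (Q, w=275) cum 927
⇒ y* = 12

(3, 12)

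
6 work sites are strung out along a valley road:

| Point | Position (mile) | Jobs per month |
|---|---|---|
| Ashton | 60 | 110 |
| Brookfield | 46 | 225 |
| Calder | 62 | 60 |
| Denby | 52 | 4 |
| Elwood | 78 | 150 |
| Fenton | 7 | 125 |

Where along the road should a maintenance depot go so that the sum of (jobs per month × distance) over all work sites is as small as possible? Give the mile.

For a sum of weighted absolute distances on a line, the optimum is the weighted median (not the mean). Total weight W = 674; half-weight = 337.
Sort by position and accumulate weight:
  mile 7 (Fenton, w=125) → cum 125
  mile 46 (Brookfield, w=225) → cum 350  ≥ 337 → median here
  mile 52 (Denby, w=4) → cum 354
  mile 60 (Ashton, w=110) → cum 464
  mile 62 (Calder, w=60) → cum 524
  mile 78 (Elwood, w=150) → cum 674
Optimal location: mile 46.

x = 46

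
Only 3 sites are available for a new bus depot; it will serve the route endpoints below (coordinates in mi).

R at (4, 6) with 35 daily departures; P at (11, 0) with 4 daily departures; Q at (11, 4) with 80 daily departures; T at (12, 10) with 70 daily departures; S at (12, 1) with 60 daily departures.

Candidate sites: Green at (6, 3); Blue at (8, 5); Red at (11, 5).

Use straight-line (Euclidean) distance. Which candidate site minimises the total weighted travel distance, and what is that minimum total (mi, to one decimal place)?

Red, total 951.8 mi

Total weighted distance at each candidate:
  Green (6, 3): total = 1582.3
  Blue (8, 5): total = 1208.2
  Red (11, 5): total = 951.8
Minimum is at Red with total 951.8 mi.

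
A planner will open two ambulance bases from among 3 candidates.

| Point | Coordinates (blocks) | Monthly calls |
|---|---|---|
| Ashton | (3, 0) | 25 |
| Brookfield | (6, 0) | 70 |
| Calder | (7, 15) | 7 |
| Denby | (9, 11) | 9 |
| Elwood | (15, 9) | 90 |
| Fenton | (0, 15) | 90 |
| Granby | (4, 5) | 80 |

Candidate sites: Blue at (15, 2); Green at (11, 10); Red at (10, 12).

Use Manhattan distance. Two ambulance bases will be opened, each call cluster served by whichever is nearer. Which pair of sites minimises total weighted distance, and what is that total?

Evaluate every pair (each demand assigned to the nearer of the two):
  {Blue, Red}: total = 4020
  {Blue, Green}: total = 4060
  {Green, Red}: total = 4140
Best pair: {Blue, Red} with total 4020.

{Blue, Red}, total 4020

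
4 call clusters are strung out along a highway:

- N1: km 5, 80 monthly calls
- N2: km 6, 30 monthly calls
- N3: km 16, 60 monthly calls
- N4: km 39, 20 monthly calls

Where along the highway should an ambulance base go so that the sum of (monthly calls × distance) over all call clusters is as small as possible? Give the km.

x = 6

For a sum of weighted absolute distances on a line, the optimum is the weighted median (not the mean). Total weight W = 190; half-weight = 95.
Sort by position and accumulate weight:
  km 5 (N1, w=80) → cum 80
  km 6 (N2, w=30) → cum 110  ≥ 95 → median here
  km 16 (N3, w=60) → cum 170
  km 39 (N4, w=20) → cum 190
Optimal location: km 6.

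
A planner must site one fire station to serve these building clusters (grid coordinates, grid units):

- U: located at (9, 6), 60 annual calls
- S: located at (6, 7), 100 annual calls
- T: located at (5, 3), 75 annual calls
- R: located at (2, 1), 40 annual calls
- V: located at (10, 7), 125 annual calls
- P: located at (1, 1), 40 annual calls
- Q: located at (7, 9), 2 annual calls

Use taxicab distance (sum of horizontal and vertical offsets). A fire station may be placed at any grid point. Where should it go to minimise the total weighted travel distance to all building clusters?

(6, 7)

Manhattan distance separates: Σwᵢ(|x−xᵢ|+|y−yᵢ|) = Σwᵢ|x−xᵢ| + Σwᵢ|y−yᵢ|, so x and y are optimised independently as 1-D weighted medians.
Total weight W = 442; half = 221.
x-coordinate, sorted with cumulative weight:
  x=1 (P, w=40) cum 40
  x=2 (R, w=40) cum 80
  x=5 (T, w=75) cum 155
  x=6 (S, w=100) cum 255  ← median
  x=7 (Q, w=2) cum 257
  x=9 (U, w=60) cum 317
  x=10 (V, w=125) cum 442
⇒ x* = 6
y-coordinate, sorted with cumulative weight:
  y=1 (R, w=40) cum 40
  y=1 (P, w=40) cum 80
  y=3 (T, w=75) cum 155
  y=6 (U, w=60) cum 215
  y=7 (S, w=100) cum 315  ← median
  y=7 (V, w=125) cum 440
  y=9 (Q, w=2) cum 442
⇒ y* = 7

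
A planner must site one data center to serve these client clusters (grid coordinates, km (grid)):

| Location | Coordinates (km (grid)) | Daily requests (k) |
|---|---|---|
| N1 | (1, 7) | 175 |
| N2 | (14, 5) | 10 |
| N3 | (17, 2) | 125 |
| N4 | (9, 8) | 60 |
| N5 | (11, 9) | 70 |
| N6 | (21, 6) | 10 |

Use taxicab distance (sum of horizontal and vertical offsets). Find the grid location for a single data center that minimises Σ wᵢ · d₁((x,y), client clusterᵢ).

(9, 7)

Manhattan distance separates: Σwᵢ(|x−xᵢ|+|y−yᵢ|) = Σwᵢ|x−xᵢ| + Σwᵢ|y−yᵢ|, so x and y are optimised independently as 1-D weighted medians.
Total weight W = 450; half = 225.
x-coordinate, sorted with cumulative weight:
  x=1 (N1, w=175) cum 175
  x=9 (N4, w=60) cum 235  ← median
  x=11 (N5, w=70) cum 305
  x=14 (N2, w=10) cum 315
  x=17 (N3, w=125) cum 440
  x=21 (N6, w=10) cum 450
⇒ x* = 9
y-coordinate, sorted with cumulative weight:
  y=2 (N3, w=125) cum 125
  y=5 (N2, w=10) cum 135
  y=6 (N6, w=10) cum 145
  y=7 (N1, w=175) cum 320  ← median
  y=8 (N4, w=60) cum 380
  y=9 (N5, w=70) cum 450
⇒ y* = 7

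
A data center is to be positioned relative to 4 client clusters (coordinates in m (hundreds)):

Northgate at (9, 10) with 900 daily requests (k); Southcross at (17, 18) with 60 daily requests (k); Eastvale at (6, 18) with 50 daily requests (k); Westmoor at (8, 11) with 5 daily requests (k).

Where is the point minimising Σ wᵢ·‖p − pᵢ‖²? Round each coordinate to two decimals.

(9.32, 10.87)

The minimiser of Σwᵢ‖p−pᵢ‖² is the weighted centroid p* = (Σwᵢpᵢ)/(Σwᵢ).
Σwᵢ = 1015.
Σwᵢxᵢ = 900·9 + 60·17 + 50·6 + 5·8 = 9460.
Σwᵢyᵢ = 900·10 + 60·18 + 50·18 + 5·11 = 11035.
x* = 9460/1015 = 9.32, y* = 11035/1015 = 10.87.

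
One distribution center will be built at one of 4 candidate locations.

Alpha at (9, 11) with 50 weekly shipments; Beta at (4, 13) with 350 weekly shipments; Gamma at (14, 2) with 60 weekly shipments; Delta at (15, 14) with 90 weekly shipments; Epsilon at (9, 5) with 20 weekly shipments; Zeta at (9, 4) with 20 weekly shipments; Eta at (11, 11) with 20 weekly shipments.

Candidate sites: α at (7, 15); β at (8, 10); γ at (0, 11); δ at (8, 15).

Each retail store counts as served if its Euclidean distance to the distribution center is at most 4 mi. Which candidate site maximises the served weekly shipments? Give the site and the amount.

α, covering 350

Coverage radius r = 4 mi; a point is covered iff (Δx)²+(Δy)² ≤ 4² = 16.
  α (7, 15): covers {Beta} → 350
  β (8, 10): covers {Alpha, Eta} → 70
  γ (0, 11): covers {none} → 0
  δ (8, 15): covers {none} → 0
Maximum coverage at α: 350 weekly shipments.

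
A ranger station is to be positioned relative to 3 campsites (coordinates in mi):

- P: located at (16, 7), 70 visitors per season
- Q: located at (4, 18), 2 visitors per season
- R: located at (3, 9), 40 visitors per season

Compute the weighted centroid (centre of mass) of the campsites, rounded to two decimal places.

(11.14, 7.91)

The minimiser of Σwᵢ‖p−pᵢ‖² is the weighted centroid p* = (Σwᵢpᵢ)/(Σwᵢ).
Σwᵢ = 112.
Σwᵢxᵢ = 70·16 + 2·4 + 40·3 = 1248.
Σwᵢyᵢ = 70·7 + 2·18 + 40·9 = 886.
x* = 1248/112 = 11.14, y* = 886/112 = 7.91.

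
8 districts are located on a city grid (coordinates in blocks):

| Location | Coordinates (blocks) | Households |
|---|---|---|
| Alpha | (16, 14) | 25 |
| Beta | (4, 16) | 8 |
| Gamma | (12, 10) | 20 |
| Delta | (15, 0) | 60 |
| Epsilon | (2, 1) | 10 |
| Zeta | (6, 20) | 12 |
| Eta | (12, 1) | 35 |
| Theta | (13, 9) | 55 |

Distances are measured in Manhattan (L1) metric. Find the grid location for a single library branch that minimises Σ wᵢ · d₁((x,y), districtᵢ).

(13, 9)

Manhattan distance separates: Σwᵢ(|x−xᵢ|+|y−yᵢ|) = Σwᵢ|x−xᵢ| + Σwᵢ|y−yᵢ|, so x and y are optimised independently as 1-D weighted medians.
Total weight W = 225; half = 112.5.
x-coordinate, sorted with cumulative weight:
  x=2 (Epsilon, w=10) cum 10
  x=4 (Beta, w=8) cum 18
  x=6 (Zeta, w=12) cum 30
  x=12 (Gamma, w=20) cum 50
  x=12 (Eta, w=35) cum 85
  x=13 (Theta, w=55) cum 140  ← median
  x=15 (Delta, w=60) cum 200
  x=16 (Alpha, w=25) cum 225
⇒ x* = 13
y-coordinate, sorted with cumulative weight:
  y=0 (Delta, w=60) cum 60
  y=1 (Epsilon, w=10) cum 70
  y=1 (Eta, w=35) cum 105
  y=9 (Theta, w=55) cum 160  ← median
  y=10 (Gamma, w=20) cum 180
  y=14 (Alpha, w=25) cum 205
  y=16 (Beta, w=8) cum 213
  y=20 (Zeta, w=12) cum 225
⇒ y* = 9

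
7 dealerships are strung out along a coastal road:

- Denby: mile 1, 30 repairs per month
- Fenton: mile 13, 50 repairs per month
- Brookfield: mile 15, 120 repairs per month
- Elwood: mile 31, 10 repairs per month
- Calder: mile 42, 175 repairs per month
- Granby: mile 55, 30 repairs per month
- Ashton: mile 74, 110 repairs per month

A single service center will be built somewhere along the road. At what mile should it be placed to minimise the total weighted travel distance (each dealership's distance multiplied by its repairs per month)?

For a sum of weighted absolute distances on a line, the optimum is the weighted median (not the mean). Total weight W = 525; half-weight = 262.5.
Sort by position and accumulate weight:
  mile 1 (Denby, w=30) → cum 30
  mile 13 (Fenton, w=50) → cum 80
  mile 15 (Brookfield, w=120) → cum 200
  mile 31 (Elwood, w=10) → cum 210
  mile 42 (Calder, w=175) → cum 385  ≥ 262.5 → median here
  mile 55 (Granby, w=30) → cum 415
  mile 74 (Ashton, w=110) → cum 525
Optimal location: mile 42.

x = 42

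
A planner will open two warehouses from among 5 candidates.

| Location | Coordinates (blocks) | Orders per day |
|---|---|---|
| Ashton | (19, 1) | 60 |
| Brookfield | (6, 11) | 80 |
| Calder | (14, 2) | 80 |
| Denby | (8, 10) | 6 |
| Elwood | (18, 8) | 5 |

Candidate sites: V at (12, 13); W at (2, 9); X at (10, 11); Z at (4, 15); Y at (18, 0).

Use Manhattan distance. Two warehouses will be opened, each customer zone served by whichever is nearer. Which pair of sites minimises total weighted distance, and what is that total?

{X, Y}, total 978

Evaluate every pair (each demand assigned to the nearer of the two):
  {X, Y}: total = 978
  {W, Y}: total = 1162
  {Z, Y}: total = 1174
  {V, Y}: total = 1322
  {V, X}: total = 2573
  {W, X}: total = 2573
  {X, Z}: total = 2573
  {V, W}: total = 2757
  {V, Z}: total = 2757
  {W, Z}: total = 3627
Best pair: {X, Y} with total 978.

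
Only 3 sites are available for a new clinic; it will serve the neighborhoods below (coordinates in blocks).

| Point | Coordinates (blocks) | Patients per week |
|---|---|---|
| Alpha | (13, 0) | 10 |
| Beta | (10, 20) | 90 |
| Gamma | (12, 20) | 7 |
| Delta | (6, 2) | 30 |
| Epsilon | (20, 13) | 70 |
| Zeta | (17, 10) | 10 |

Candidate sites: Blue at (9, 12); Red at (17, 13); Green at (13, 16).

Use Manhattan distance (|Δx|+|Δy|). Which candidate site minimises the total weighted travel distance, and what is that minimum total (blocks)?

Total weighted distance at each candidate:
  Blue (9, 12): total = 2377
  Red (17, 13): total = 2414
  Green (13, 16): total = 2255
Minimum is at Green with total 2255 blocks.

Green, total 2255 blocks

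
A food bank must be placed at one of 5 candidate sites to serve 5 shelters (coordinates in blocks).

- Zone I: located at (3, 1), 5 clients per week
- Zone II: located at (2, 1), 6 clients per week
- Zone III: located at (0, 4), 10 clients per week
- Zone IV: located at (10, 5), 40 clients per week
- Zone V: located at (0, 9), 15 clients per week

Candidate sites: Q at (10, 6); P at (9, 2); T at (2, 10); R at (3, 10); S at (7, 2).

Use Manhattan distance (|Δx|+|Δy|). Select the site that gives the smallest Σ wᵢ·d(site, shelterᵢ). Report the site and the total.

Q, total 493 blocks

Total weighted distance at each candidate:
  Q (10, 6): total = 493
  P (9, 2): total = 593
  T (2, 10): total = 749
  R (3, 10): total = 735
  S (7, 2): total = 601
Minimum is at Q with total 493 blocks.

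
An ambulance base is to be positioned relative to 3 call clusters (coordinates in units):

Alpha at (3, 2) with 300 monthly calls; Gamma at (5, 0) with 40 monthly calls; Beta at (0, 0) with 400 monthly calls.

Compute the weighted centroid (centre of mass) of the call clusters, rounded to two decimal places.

The minimiser of Σwᵢ‖p−pᵢ‖² is the weighted centroid p* = (Σwᵢpᵢ)/(Σwᵢ).
Σwᵢ = 740.
Σwᵢxᵢ = 300·3 + 40·5 + 400·0 = 1100.
Σwᵢyᵢ = 300·2 + 40·0 + 400·0 = 600.
x* = 1100/740 = 1.49, y* = 600/740 = 0.81.

(1.49, 0.81)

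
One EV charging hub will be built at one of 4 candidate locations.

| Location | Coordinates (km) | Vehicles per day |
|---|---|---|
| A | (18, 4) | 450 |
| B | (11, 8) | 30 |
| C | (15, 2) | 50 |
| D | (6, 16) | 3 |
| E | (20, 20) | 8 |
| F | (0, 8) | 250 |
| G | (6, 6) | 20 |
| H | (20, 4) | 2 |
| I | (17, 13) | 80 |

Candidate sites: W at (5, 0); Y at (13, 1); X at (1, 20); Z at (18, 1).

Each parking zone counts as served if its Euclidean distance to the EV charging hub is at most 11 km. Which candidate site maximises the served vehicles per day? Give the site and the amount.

Y, covering 552

Coverage radius r = 11 km; a point is covered iff (Δx)²+(Δy)² ≤ 11² = 121.
  W (5, 0): covers {B, C, F, G} → 350
  Y (13, 1): covers {A, B, C, G, H} → 552
  X (1, 20): covers {D} → 3
  Z (18, 1): covers {A, B, C, H} → 532
Maximum coverage at Y: 552 vehicles per day.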